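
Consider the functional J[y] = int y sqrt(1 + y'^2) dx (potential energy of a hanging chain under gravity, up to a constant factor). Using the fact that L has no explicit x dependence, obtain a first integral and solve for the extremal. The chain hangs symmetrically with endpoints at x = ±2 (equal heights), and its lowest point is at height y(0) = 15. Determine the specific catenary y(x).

The Lagrangian L(y, y') = y sqrt(1 + y'^2) has no explicit x dependence, so the Beltrami identity applies:
    L − y' ∂L/∂y' = C.
Compute ∂L/∂y' = y · y' / sqrt(1 + y'^2). Then
    L − y' ∂L/∂y'
    = y sqrt(1 + y'^2) − y · y'^2 / sqrt(1 + y'^2)
    = y (1 + y'^2 − y'^2) / sqrt(1 + y'^2)
    = y / sqrt(1 + y'^2) = C.
Squaring gives y^2 = C^2 (1 + y'^2), i.e.
    y'^2 = y^2 / C^2 − 1.
Separating variables,
    dy / sqrt(y^2 − C^2) = dx / C,
and integrating gives arccosh(y / C) = (x − a)/C, so
    y(x) = C cosh((x − a)/C),
the catenary. The constants C and a are fixed by the two endpoint conditions (and, for the hanging-chain problem, the length constraint selects C).
Now fit the given data. The endpoints x = ±2 are symmetric at equal height, so the catenary is even about its minimum: a = 0 and y(x) = C cosh(x/C). The lowest point is y(0) = C cosh(0) = C, and we are told y(0) = 15, so C = 15. Therefore
    y(x) = 15 cosh(x/15),
and at the endpoints
    y(±2) = 15 cosh(2/15).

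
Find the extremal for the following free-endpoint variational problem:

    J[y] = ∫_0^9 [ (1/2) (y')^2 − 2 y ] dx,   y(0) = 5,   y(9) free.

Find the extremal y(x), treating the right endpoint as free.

The Lagrangian L = (1/2) (y')^2 − 2 y gives
    ∂L/∂y = −2,   ∂L/∂y' = y'.
Euler-Lagrange: d/dx(y') − (−2) = 0, i.e. y'' + 2 = 0, so
    y(x) = −(2/2) x^2 + C1 x + C2.
Fixed left endpoint y(0) = 5 ⇒ C2 = 5.
The right endpoint x = 9 is free, so the natural (transversality) condition is ∂L/∂y' |_{x=9} = 0, i.e. y'(9) = 0.
Compute y'(x) = −2 x + C1, so y'(9) = −18 + C1 = 0 ⇒ C1 = 18.
Therefore the extremal is
    y(x) = −x^2 + 18 x + 5.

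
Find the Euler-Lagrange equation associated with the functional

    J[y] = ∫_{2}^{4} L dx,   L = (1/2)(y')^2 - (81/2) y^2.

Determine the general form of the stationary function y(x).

The Lagrangian is L = (1/2)(y')^2 - (81/2) y^2.
∂L/∂y = -81y.
∂L/∂y' = y'.
The Euler-Lagrange equation d/dx(∂L/∂y') − ∂L/∂y = 0 becomes:
    y'' + 81 y = 0
General solution: y(x) = A sin(9x) + B cos(9x), where A and B are arbitrary constants fixed by the endpoint conditions.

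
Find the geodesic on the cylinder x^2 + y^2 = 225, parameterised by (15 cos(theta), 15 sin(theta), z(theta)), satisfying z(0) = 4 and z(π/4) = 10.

Parameterise the cylinder of radius R = 15 as
    r(θ) = (15 cos θ, 15 sin θ, z(θ)).
The arc-length element is
    ds = sqrt(225 + (dz/dθ)^2) dθ,
so the Lagrangian is L = sqrt(225 + z'^2).
L depends on z' only, not on z or θ, so ∂L/∂z = 0 and
    ∂L/∂z' = z' / sqrt(225 + z'^2).
The Euler-Lagrange equation gives
    d/dθ( z' / sqrt(225 + z'^2) ) = 0,
so z' is constant. Integrating once:
    z(θ) = a θ + b,
a helix on the cylinder (a straight line when the cylinder is unrolled). The constants a, b are determined by the endpoint conditions.
With endpoint conditions z(0) = 4 and z(π/4) = 10: from z(0) = b we get b = 4, and a·π/4 + 4 = 10 gives a = 24/π, so
    z(θ) = (24/π) θ + 4.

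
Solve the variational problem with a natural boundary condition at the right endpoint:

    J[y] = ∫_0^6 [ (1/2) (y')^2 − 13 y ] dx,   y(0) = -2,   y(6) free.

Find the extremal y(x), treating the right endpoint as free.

The Lagrangian L = (1/2) (y')^2 − 13 y gives
    ∂L/∂y = −13,   ∂L/∂y' = y'.
Euler-Lagrange: d/dx(y') − (−13) = 0, i.e. y'' + 13 = 0, so
    y(x) = −(13/2) x^2 + C1 x + C2.
Fixed left endpoint y(0) = -2 ⇒ C2 = -2.
The right endpoint x = 6 is free, so the natural (transversality) condition is ∂L/∂y' |_{x=6} = 0, i.e. y'(6) = 0.
Compute y'(x) = −13 x + C1, so y'(6) = −78 + C1 = 0 ⇒ C1 = 78.
Therefore the extremal is
    y(x) = −(13/2) x^2 + 78 x − 2.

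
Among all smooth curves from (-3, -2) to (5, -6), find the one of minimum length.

Arc-length functional: J[y] = ∫ sqrt(1 + (y')^2) dx.
Lagrangian L = sqrt(1 + (y')^2) has no explicit y dependence, so ∂L/∂y = 0 and the Euler-Lagrange equation gives
    d/dx( y' / sqrt(1 + (y')^2) ) = 0  ⇒  y' / sqrt(1 + (y')^2) = const.
Hence y' is constant, so y(x) is affine.
Fitting the endpoints (-3, -2) and (5, -6):
    slope m = ((-6) − (-2)) / (5 − (-3)) = -1/2,
    intercept c = (-2) − m·(-3) = -7/2.
Extremal: y(x) = (-1/2) x - 7/2.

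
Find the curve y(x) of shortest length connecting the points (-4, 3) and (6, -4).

Arc-length functional: J[y] = ∫ sqrt(1 + (y')^2) dx.
Lagrangian L = sqrt(1 + (y')^2) has no explicit y dependence, so ∂L/∂y = 0 and the Euler-Lagrange equation gives
    d/dx( y' / sqrt(1 + (y')^2) ) = 0  ⇒  y' / sqrt(1 + (y')^2) = const.
Hence y' is constant, so y(x) is affine.
Fitting the endpoints (-4, 3) and (6, -4):
    slope m = ((-4) − 3) / (6 − (-4)) = -7/10,
    intercept c = 3 − m·(-4) = 1/5.
Extremal: y(x) = (-7/10) x + 1/5.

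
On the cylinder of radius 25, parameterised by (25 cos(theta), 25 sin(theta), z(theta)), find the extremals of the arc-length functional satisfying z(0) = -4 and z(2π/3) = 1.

Parameterise the cylinder of radius R = 25 as
    r(θ) = (25 cos θ, 25 sin θ, z(θ)).
The arc-length element is
    ds = sqrt(625 + (dz/dθ)^2) dθ,
so the Lagrangian is L = sqrt(625 + z'^2).
L depends on z' only, not on z or θ, so ∂L/∂z = 0 and
    ∂L/∂z' = z' / sqrt(625 + z'^2).
The Euler-Lagrange equation gives
    d/dθ( z' / sqrt(625 + z'^2) ) = 0,
so z' is constant. Integrating once:
    z(θ) = a θ + b,
a helix on the cylinder (a straight line when the cylinder is unrolled). The constants a, b are determined by the endpoint conditions.
With endpoint conditions z(0) = -4 and z(2π/3) = 1: from z(0) = b we get b = -4, and a·2π/3 + -4 = 1 gives a = 15/(2π), so
    z(θ) = (15/(2π)) θ − 4.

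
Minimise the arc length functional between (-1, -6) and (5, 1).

Arc-length functional: J[y] = ∫ sqrt(1 + (y')^2) dx.
Lagrangian L = sqrt(1 + (y')^2) has no explicit y dependence, so ∂L/∂y = 0 and the Euler-Lagrange equation gives
    d/dx( y' / sqrt(1 + (y')^2) ) = 0  ⇒  y' / sqrt(1 + (y')^2) = const.
Hence y' is constant, so y(x) is affine.
Fitting the endpoints (-1, -6) and (5, 1):
    slope m = (1 − (-6)) / (5 − (-1)) = 7/6,
    intercept c = (-6) − m·(-1) = -29/6.
Extremal: y(x) = (7/6) x - 29/6.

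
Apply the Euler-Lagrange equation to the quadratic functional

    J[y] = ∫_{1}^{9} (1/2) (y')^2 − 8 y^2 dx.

The Lagrangian is L = (1/2) (y')^2 − 8 y^2.
Compute ∂L/∂y = -16y, ∂L/∂y' = y'.
The Euler-Lagrange equation d/dx(∂L/∂y') − ∂L/∂y = 0 reduces to
    y'' + 16 y = 0.
Its general solution is
    y(x) = A sin(4x) + B cos(4x),
with A, B fixed by the endpoint conditions.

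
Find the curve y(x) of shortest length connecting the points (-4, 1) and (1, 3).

Arc-length functional: J[y] = ∫ sqrt(1 + (y')^2) dx.
Lagrangian L = sqrt(1 + (y')^2) has no explicit y dependence, so ∂L/∂y = 0 and the Euler-Lagrange equation gives
    d/dx( y' / sqrt(1 + (y')^2) ) = 0  ⇒  y' / sqrt(1 + (y')^2) = const.
Hence y' is constant, so y(x) is affine.
Fitting the endpoints (-4, 1) and (1, 3):
    slope m = (3 − 1) / (1 − (-4)) = 2/5,
    intercept c = 1 − m·(-4) = 13/5.
Extremal: y(x) = (2/5) x + 13/5.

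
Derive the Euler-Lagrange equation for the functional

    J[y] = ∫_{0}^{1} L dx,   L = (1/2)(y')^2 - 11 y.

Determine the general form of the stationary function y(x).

The Lagrangian is L = (1/2)(y')^2 - 11 y.
∂L/∂y = -11.
∂L/∂y' = y'.
The Euler-Lagrange equation d/dx(∂L/∂y') − ∂L/∂y = 0 becomes:
    y'' + 11 = 0
General solution: y(x) = -(11/2) x^2 + A x + B, where A and B are arbitrary constants fixed by the endpoint conditions.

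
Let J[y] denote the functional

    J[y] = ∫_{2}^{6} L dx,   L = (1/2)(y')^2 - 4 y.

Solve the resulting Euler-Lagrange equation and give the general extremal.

The Lagrangian is L = (1/2)(y')^2 - 4 y.
∂L/∂y = -4.
∂L/∂y' = y'.
The Euler-Lagrange equation d/dx(∂L/∂y') − ∂L/∂y = 0 becomes:
    y'' + 4 = 0
General solution: y(x) = -2 x^2 + A x + B, where A and B are arbitrary constants fixed by the endpoint conditions.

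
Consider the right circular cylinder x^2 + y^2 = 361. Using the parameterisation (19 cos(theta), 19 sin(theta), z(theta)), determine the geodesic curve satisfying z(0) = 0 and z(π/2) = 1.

Parameterise the cylinder of radius R = 19 as
    r(θ) = (19 cos θ, 19 sin θ, z(θ)).
The arc-length element is
    ds = sqrt(361 + (dz/dθ)^2) dθ,
so the Lagrangian is L = sqrt(361 + z'^2).
L depends on z' only, not on z or θ, so ∂L/∂z = 0 and
    ∂L/∂z' = z' / sqrt(361 + z'^2).
The Euler-Lagrange equation gives
    d/dθ( z' / sqrt(361 + z'^2) ) = 0,
so z' is constant. Integrating once:
    z(θ) = a θ + b,
a helix on the cylinder (a straight line when the cylinder is unrolled). The constants a, b are determined by the endpoint conditions.
With endpoint conditions z(0) = 0 and z(π/2) = 1: from z(0) = b we get b = 0, and a·π/2 + 0 = 1 gives a = 2/π, so
    z(θ) = (2/π) θ.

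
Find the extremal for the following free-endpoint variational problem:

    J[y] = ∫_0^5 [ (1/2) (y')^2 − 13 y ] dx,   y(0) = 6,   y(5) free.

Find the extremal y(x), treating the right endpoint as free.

The Lagrangian L = (1/2) (y')^2 − 13 y gives
    ∂L/∂y = −13,   ∂L/∂y' = y'.
Euler-Lagrange: d/dx(y') − (−13) = 0, i.e. y'' + 13 = 0, so
    y(x) = −(13/2) x^2 + C1 x + C2.
Fixed left endpoint y(0) = 6 ⇒ C2 = 6.
The right endpoint x = 5 is free, so the natural (transversality) condition is ∂L/∂y' |_{x=5} = 0, i.e. y'(5) = 0.
Compute y'(x) = −13 x + C1, so y'(5) = −65 + C1 = 0 ⇒ C1 = 65.
Therefore the extremal is
    y(x) = −(13/2) x^2 + 65 x + 6.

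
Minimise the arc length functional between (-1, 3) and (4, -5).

Arc-length functional: J[y] = ∫ sqrt(1 + (y')^2) dx.
Lagrangian L = sqrt(1 + (y')^2) has no explicit y dependence, so ∂L/∂y = 0 and the Euler-Lagrange equation gives
    d/dx( y' / sqrt(1 + (y')^2) ) = 0  ⇒  y' / sqrt(1 + (y')^2) = const.
Hence y' is constant, so y(x) is affine.
Fitting the endpoints (-1, 3) and (4, -5):
    slope m = ((-5) − 3) / (4 − (-1)) = -8/5,
    intercept c = 3 − m·(-1) = 7/5.
Extremal: y(x) = (-8/5) x + 7/5.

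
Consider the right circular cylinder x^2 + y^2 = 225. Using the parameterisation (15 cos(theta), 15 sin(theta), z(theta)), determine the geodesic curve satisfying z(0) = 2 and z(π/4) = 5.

Parameterise the cylinder of radius R = 15 as
    r(θ) = (15 cos θ, 15 sin θ, z(θ)).
The arc-length element is
    ds = sqrt(225 + (dz/dθ)^2) dθ,
so the Lagrangian is L = sqrt(225 + z'^2).
L depends on z' only, not on z or θ, so ∂L/∂z = 0 and
    ∂L/∂z' = z' / sqrt(225 + z'^2).
The Euler-Lagrange equation gives
    d/dθ( z' / sqrt(225 + z'^2) ) = 0,
so z' is constant. Integrating once:
    z(θ) = a θ + b,
a helix on the cylinder (a straight line when the cylinder is unrolled). The constants a, b are determined by the endpoint conditions.
With endpoint conditions z(0) = 2 and z(π/4) = 5: from z(0) = b we get b = 2, and a·π/4 + 2 = 5 gives a = 12/π, so
    z(θ) = (12/π) θ + 2.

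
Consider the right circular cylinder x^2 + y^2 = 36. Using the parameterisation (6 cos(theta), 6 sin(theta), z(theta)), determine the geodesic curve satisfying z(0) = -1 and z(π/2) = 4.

Parameterise the cylinder of radius R = 6 as
    r(θ) = (6 cos θ, 6 sin θ, z(θ)).
The arc-length element is
    ds = sqrt(36 + (dz/dθ)^2) dθ,
so the Lagrangian is L = sqrt(36 + z'^2).
L depends on z' only, not on z or θ, so ∂L/∂z = 0 and
    ∂L/∂z' = z' / sqrt(36 + z'^2).
The Euler-Lagrange equation gives
    d/dθ( z' / sqrt(36 + z'^2) ) = 0,
so z' is constant. Integrating once:
    z(θ) = a θ + b,
a helix on the cylinder (a straight line when the cylinder is unrolled). The constants a, b are determined by the endpoint conditions.
With endpoint conditions z(0) = -1 and z(π/2) = 4: from z(0) = b we get b = -1, and a·π/2 + -1 = 4 gives a = 10/π, so
    z(θ) = (10/π) θ − 1.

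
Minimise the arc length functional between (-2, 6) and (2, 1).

Arc-length functional: J[y] = ∫ sqrt(1 + (y')^2) dx.
Lagrangian L = sqrt(1 + (y')^2) has no explicit y dependence, so ∂L/∂y = 0 and the Euler-Lagrange equation gives
    d/dx( y' / sqrt(1 + (y')^2) ) = 0  ⇒  y' / sqrt(1 + (y')^2) = const.
Hence y' is constant, so y(x) is affine.
Fitting the endpoints (-2, 6) and (2, 1):
    slope m = (1 − 6) / (2 − (-2)) = -5/4,
    intercept c = 6 − m·(-2) = 7/2.
Extremal: y(x) = (-5/4) x + 7/2.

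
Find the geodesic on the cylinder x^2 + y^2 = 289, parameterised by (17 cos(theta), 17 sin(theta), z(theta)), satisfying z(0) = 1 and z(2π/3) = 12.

Parameterise the cylinder of radius R = 17 as
    r(θ) = (17 cos θ, 17 sin θ, z(θ)).
The arc-length element is
    ds = sqrt(289 + (dz/dθ)^2) dθ,
so the Lagrangian is L = sqrt(289 + z'^2).
L depends on z' only, not on z or θ, so ∂L/∂z = 0 and
    ∂L/∂z' = z' / sqrt(289 + z'^2).
The Euler-Lagrange equation gives
    d/dθ( z' / sqrt(289 + z'^2) ) = 0,
so z' is constant. Integrating once:
    z(θ) = a θ + b,
a helix on the cylinder (a straight line when the cylinder is unrolled). The constants a, b are determined by the endpoint conditions.
With endpoint conditions z(0) = 1 and z(2π/3) = 12: from z(0) = b we get b = 1, and a·2π/3 + 1 = 12 gives a = 33/(2π), so
    z(θ) = (33/(2π)) θ + 1.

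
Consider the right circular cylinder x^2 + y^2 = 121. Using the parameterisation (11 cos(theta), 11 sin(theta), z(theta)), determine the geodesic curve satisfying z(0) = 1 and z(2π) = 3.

Parameterise the cylinder of radius R = 11 as
    r(θ) = (11 cos θ, 11 sin θ, z(θ)).
The arc-length element is
    ds = sqrt(121 + (dz/dθ)^2) dθ,
so the Lagrangian is L = sqrt(121 + z'^2).
L depends on z' only, not on z or θ, so ∂L/∂z = 0 and
    ∂L/∂z' = z' / sqrt(121 + z'^2).
The Euler-Lagrange equation gives
    d/dθ( z' / sqrt(121 + z'^2) ) = 0,
so z' is constant. Integrating once:
    z(θ) = a θ + b,
a helix on the cylinder (a straight line when the cylinder is unrolled). The constants a, b are determined by the endpoint conditions.
With endpoint conditions z(0) = 1 and z(2π) = 3: from z(0) = b we get b = 1, and a·2π + 1 = 3 gives a = 1/π, so
    z(θ) = (1/π) θ + 1.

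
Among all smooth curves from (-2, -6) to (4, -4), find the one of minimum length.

Arc-length functional: J[y] = ∫ sqrt(1 + (y')^2) dx.
Lagrangian L = sqrt(1 + (y')^2) has no explicit y dependence, so ∂L/∂y = 0 and the Euler-Lagrange equation gives
    d/dx( y' / sqrt(1 + (y')^2) ) = 0  ⇒  y' / sqrt(1 + (y')^2) = const.
Hence y' is constant, so y(x) is affine.
Fitting the endpoints (-2, -6) and (4, -4):
    slope m = ((-4) − (-6)) / (4 − (-2)) = 1/3,
    intercept c = (-6) − m·(-2) = -16/3.
Extremal: y(x) = (1/3) x - 16/3.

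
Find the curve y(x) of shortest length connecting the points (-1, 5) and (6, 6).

Arc-length functional: J[y] = ∫ sqrt(1 + (y')^2) dx.
Lagrangian L = sqrt(1 + (y')^2) has no explicit y dependence, so ∂L/∂y = 0 and the Euler-Lagrange equation gives
    d/dx( y' / sqrt(1 + (y')^2) ) = 0  ⇒  y' / sqrt(1 + (y')^2) = const.
Hence y' is constant, so y(x) is affine.
Fitting the endpoints (-1, 5) and (6, 6):
    slope m = (6 − 5) / (6 − (-1)) = 1/7,
    intercept c = 5 − m·(-1) = 36/7.
Extremal: y(x) = (1/7) x + 36/7.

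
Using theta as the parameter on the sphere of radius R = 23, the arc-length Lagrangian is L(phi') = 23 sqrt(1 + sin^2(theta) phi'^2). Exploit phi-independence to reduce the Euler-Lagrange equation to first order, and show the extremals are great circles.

On the sphere of radius R = 23 with spherical coordinates (θ, φ), the induced metric is
    ds^2 = 529(dθ^2 + sin^2(θ) dφ^2).
Parameterise by θ; the arc-length functional is
    J[φ] = ∫ 23 sqrt(1 + sin^2(θ) (dφ/dθ)^2) dθ,
so L = 23 sqrt(1 + sin^2(θ) φ'^2). Compute
    ∂L/∂φ = 0  (L has no explicit φ dependence),
    ∂L/∂φ' = 23 sin^2(θ) φ' / sqrt(1 + sin^2(θ) φ'^2).
Since ∂L/∂φ = 0, the Euler-Lagrange equation
    d/dθ(∂L/∂φ') − ∂L/∂φ = 0
reduces to d/dθ(∂L/∂φ') = 0, i.e. the momentum conjugate to φ is conserved:
    23 sin^2(θ) φ' / sqrt(1 + sin^2(θ) φ'^2) = C.
The overall factor of 23 is constant, so dividing through gives Clairaut's relation sin^2(θ) φ' / sqrt(1 + sin^2(θ) φ'^2) = C' (with C' = C/23). Solving for φ' and integrating gives the great-circle family
    cot(θ) = A cos(φ − φ_0),
i.e. the intersection of the sphere with a plane through the origin. The two constants A and φ_0 (equivalently C and one phase) are fixed by the two endpoint conditions.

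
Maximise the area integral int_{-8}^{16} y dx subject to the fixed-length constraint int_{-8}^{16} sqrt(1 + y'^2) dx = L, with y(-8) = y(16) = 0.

Set up the augmented Lagrangian using a multiplier λ for the length constraint:
    F(y, y') = y − λ sqrt(1 + y'^2).
F has no explicit x dependence, so the Beltrami identity yields a first integral
    F − y' ∂F/∂y' = C.
Compute ∂F/∂y' = −λ y' / sqrt(1 + y'^2). Then
    y − λ sqrt(1 + y'^2) + λ y'^2 / sqrt(1 + y'^2) = C
    ⇒  y − λ / sqrt(1 + y'^2) = C.
Solving for y' and integrating gives
    (x − a)^2 + (y − b)^2 = λ^2,
a circular arc of radius λ. The constants a, b are determined by the endpoint conditions y(-8) = y(16) = 0, and λ is fixed implicitly by the length constraint
    ∫_{-8}^{16} sqrt(1 + y'^2) dx = L.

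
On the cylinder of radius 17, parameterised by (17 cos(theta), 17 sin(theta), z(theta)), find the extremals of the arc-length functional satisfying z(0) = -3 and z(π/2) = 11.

Parameterise the cylinder of radius R = 17 as
    r(θ) = (17 cos θ, 17 sin θ, z(θ)).
The arc-length element is
    ds = sqrt(289 + (dz/dθ)^2) dθ,
so the Lagrangian is L = sqrt(289 + z'^2).
L depends on z' only, not on z or θ, so ∂L/∂z = 0 and
    ∂L/∂z' = z' / sqrt(289 + z'^2).
The Euler-Lagrange equation gives
    d/dθ( z' / sqrt(289 + z'^2) ) = 0,
so z' is constant. Integrating once:
    z(θ) = a θ + b,
a helix on the cylinder (a straight line when the cylinder is unrolled). The constants a, b are determined by the endpoint conditions.
With endpoint conditions z(0) = -3 and z(π/2) = 11: from z(0) = b we get b = -3, and a·π/2 + -3 = 11 gives a = 28/π, so
    z(θ) = (28/π) θ − 3.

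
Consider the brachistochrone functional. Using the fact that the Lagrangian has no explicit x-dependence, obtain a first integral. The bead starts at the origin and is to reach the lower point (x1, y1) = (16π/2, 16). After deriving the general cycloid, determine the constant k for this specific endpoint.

The Lagrangian L = sqrt((1 + y'^2) / y) has no explicit x dependence, so the Beltrami identity applies:
    L − y' ∂L/∂y' = C.
Compute ∂L/∂y' = y' / sqrt(y (1 + y'^2)).
Substitute:
    sqrt((1 + y'^2)/y) − y'·y' / sqrt(y (1 + y'^2))
    = (1 + y'^2) / sqrt(y (1 + y'^2)) − y'^2 / sqrt(y (1 + y'^2))
    = 1 / sqrt(y (1 + y'^2)) = C.
Squaring and rearranging gives the first integral
    y (1 + y'^2) = 1/C^2 =: k   (constant).
Solving this first-order ODE by the substitution
    y = (k/2)(1 − cos θ)
yields the cycloid parameterisation
    x(θ) = (k/2)(θ − sin θ),   y(θ) = (k/2)(1 − cos θ).
The constant k is fixed by the endpoint condition.
Now fit the given lower endpoint (x1, y1) = (16π/2, 16). At the bottom of the first arch (θ = π), the parametric equations give
    y(π) = (k/2)(1 − cos π) = k,
    x(π) = (k/2)(π − sin π) = kπ/2.
Matching y(π) = 16 gives k = 16, consistent with x(π) = 16π/2. Therefore the specific cycloid is
    x(θ) = (16/2)(θ − sin θ),   y(θ) = (16/2)(1 − cos θ).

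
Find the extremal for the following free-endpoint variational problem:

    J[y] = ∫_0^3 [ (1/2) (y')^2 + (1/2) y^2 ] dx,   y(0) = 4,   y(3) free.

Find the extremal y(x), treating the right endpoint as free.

The Lagrangian L = (1/2) (y')^2 + (1/2) y^2 gives
    ∂L/∂y = 1 y,   ∂L/∂y' = y'.
Euler-Lagrange: y'' − y = 0.
With k = 1, the general solution is
    y(x) = A cosh(x) + B sinh(x).
Fixed left endpoint y(0) = 4 ⇒ A = 4.
The right endpoint x = 3 is free, so the natural (transversality) condition is ∂L/∂y' |_{x=3} = 0, i.e. y'(3) = 0.
Compute y'(x) = A k sinh(k x) + B k cosh(k x), so
    y'(3) = A k sinh(k·3) + B k cosh(k·3) = 0
    ⇒ B = −A tanh(k·3) = − 4 tanh(1·3).
Therefore the extremal is
    y(x) = 4 cosh(1 x) − 4 tanh(1·3) sinh(1 x).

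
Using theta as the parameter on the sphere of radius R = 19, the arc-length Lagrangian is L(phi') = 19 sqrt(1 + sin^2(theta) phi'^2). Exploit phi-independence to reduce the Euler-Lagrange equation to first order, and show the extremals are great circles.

On the sphere of radius R = 19 with spherical coordinates (θ, φ), the induced metric is
    ds^2 = 361(dθ^2 + sin^2(θ) dφ^2).
Parameterise by θ; the arc-length functional is
    J[φ] = ∫ 19 sqrt(1 + sin^2(θ) (dφ/dθ)^2) dθ,
so L = 19 sqrt(1 + sin^2(θ) φ'^2). Compute
    ∂L/∂φ = 0  (L has no explicit φ dependence),
    ∂L/∂φ' = 19 sin^2(θ) φ' / sqrt(1 + sin^2(θ) φ'^2).
Since ∂L/∂φ = 0, the Euler-Lagrange equation
    d/dθ(∂L/∂φ') − ∂L/∂φ = 0
reduces to d/dθ(∂L/∂φ') = 0, i.e. the momentum conjugate to φ is conserved:
    19 sin^2(θ) φ' / sqrt(1 + sin^2(θ) φ'^2) = C.
The overall factor of 19 is constant, so dividing through gives Clairaut's relation sin^2(θ) φ' / sqrt(1 + sin^2(θ) φ'^2) = C' (with C' = C/19). Solving for φ' and integrating gives the great-circle family
    cot(θ) = A cos(φ − φ_0),
i.e. the intersection of the sphere with a plane through the origin. The two constants A and φ_0 (equivalently C and one phase) are fixed by the two endpoint conditions.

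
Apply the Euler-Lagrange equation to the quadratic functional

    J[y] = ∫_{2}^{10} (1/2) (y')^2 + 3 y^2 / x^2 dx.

The Lagrangian is L = (1/2) (y')^2 + 3 y^2 / x^2.
Compute ∂L/∂y = 6y/x^2, ∂L/∂y' = y'.
The Euler-Lagrange equation d/dx(∂L/∂y') − ∂L/∂y = 0 reduces to
    y'' − 6/x^2 · y = 0  (x > 0).
Its general solution is
    y(x) = A x^3 + B x^(-2),
with A, B fixed by the endpoint conditions.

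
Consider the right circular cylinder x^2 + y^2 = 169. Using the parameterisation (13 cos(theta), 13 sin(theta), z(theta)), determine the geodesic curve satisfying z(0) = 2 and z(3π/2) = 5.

Parameterise the cylinder of radius R = 13 as
    r(θ) = (13 cos θ, 13 sin θ, z(θ)).
The arc-length element is
    ds = sqrt(169 + (dz/dθ)^2) dθ,
so the Lagrangian is L = sqrt(169 + z'^2).
L depends on z' only, not on z or θ, so ∂L/∂z = 0 and
    ∂L/∂z' = z' / sqrt(169 + z'^2).
The Euler-Lagrange equation gives
    d/dθ( z' / sqrt(169 + z'^2) ) = 0,
so z' is constant. Integrating once:
    z(θ) = a θ + b,
a helix on the cylinder (a straight line when the cylinder is unrolled). The constants a, b are determined by the endpoint conditions.
With endpoint conditions z(0) = 2 and z(3π/2) = 5: from z(0) = b we get b = 2, and a·3π/2 + 2 = 5 gives a = 2/π, so
    z(θ) = (2/π) θ + 2.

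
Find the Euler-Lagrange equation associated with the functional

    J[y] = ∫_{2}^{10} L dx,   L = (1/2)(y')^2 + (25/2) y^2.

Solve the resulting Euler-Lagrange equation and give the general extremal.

The Lagrangian is L = (1/2)(y')^2 + (25/2) y^2.
∂L/∂y = 25y.
∂L/∂y' = y'.
The Euler-Lagrange equation d/dx(∂L/∂y') − ∂L/∂y = 0 becomes:
    y'' - 25 y = 0
General solution: y(x) = A e^(5x) + B e^(-5x), where A and B are arbitrary constants fixed by the endpoint conditions.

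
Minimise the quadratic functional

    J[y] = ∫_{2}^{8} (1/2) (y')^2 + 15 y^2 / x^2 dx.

The Lagrangian is L = (1/2) (y')^2 + 15 y^2 / x^2.
Compute ∂L/∂y = 30y/x^2, ∂L/∂y' = y'.
The Euler-Lagrange equation d/dx(∂L/∂y') − ∂L/∂y = 0 reduces to
    y'' − 30/x^2 · y = 0  (x > 0).
Its general solution is
    y(x) = A x^6 + B x^(-5),
with A, B fixed by the endpoint conditions.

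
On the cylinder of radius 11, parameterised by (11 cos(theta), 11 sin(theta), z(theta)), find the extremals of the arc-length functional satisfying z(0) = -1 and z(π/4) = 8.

Parameterise the cylinder of radius R = 11 as
    r(θ) = (11 cos θ, 11 sin θ, z(θ)).
The arc-length element is
    ds = sqrt(121 + (dz/dθ)^2) dθ,
so the Lagrangian is L = sqrt(121 + z'^2).
L depends on z' only, not on z or θ, so ∂L/∂z = 0 and
    ∂L/∂z' = z' / sqrt(121 + z'^2).
The Euler-Lagrange equation gives
    d/dθ( z' / sqrt(121 + z'^2) ) = 0,
so z' is constant. Integrating once:
    z(θ) = a θ + b,
a helix on the cylinder (a straight line when the cylinder is unrolled). The constants a, b are determined by the endpoint conditions.
With endpoint conditions z(0) = -1 and z(π/4) = 8: from z(0) = b we get b = -1, and a·π/4 + -1 = 8 gives a = 36/π, so
    z(θ) = (36/π) θ − 1.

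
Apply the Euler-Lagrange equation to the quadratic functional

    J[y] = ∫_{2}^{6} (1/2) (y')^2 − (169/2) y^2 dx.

The Lagrangian is L = (1/2) (y')^2 − (169/2) y^2.
Compute ∂L/∂y = -169y, ∂L/∂y' = y'.
The Euler-Lagrange equation d/dx(∂L/∂y') − ∂L/∂y = 0 reduces to
    y'' + 169 y = 0.
Its general solution is
    y(x) = A sin(13x) + B cos(13x),
with A, B fixed by the endpoint conditions.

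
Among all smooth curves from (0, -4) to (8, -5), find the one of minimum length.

Arc-length functional: J[y] = ∫ sqrt(1 + (y')^2) dx.
Lagrangian L = sqrt(1 + (y')^2) has no explicit y dependence, so ∂L/∂y = 0 and the Euler-Lagrange equation gives
    d/dx( y' / sqrt(1 + (y')^2) ) = 0  ⇒  y' / sqrt(1 + (y')^2) = const.
Hence y' is constant, so y(x) is affine.
Fitting the endpoints (0, -4) and (8, -5):
    slope m = ((-5) − (-4)) / (8 − 0) = -1/8,
    intercept c = (-4) − m·0 = -4.
Extremal: y(x) = (-1/8) x - 4.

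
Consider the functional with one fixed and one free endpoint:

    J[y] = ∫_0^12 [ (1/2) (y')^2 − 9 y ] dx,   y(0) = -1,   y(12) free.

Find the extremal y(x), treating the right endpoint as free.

The Lagrangian L = (1/2) (y')^2 − 9 y gives
    ∂L/∂y = −9,   ∂L/∂y' = y'.
Euler-Lagrange: d/dx(y') − (−9) = 0, i.e. y'' + 9 = 0, so
    y(x) = −(9/2) x^2 + C1 x + C2.
Fixed left endpoint y(0) = -1 ⇒ C2 = -1.
The right endpoint x = 12 is free, so the natural (transversality) condition is ∂L/∂y' |_{x=12} = 0, i.e. y'(12) = 0.
Compute y'(x) = −9 x + C1, so y'(12) = −108 + C1 = 0 ⇒ C1 = 108.
Therefore the extremal is
    y(x) = −(9/2) x^2 + 108 x − 1.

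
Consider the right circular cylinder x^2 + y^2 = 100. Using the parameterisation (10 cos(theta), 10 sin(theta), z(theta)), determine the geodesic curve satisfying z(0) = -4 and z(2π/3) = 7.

Parameterise the cylinder of radius R = 10 as
    r(θ) = (10 cos θ, 10 sin θ, z(θ)).
The arc-length element is
    ds = sqrt(100 + (dz/dθ)^2) dθ,
so the Lagrangian is L = sqrt(100 + z'^2).
L depends on z' only, not on z or θ, so ∂L/∂z = 0 and
    ∂L/∂z' = z' / sqrt(100 + z'^2).
The Euler-Lagrange equation gives
    d/dθ( z' / sqrt(100 + z'^2) ) = 0,
so z' is constant. Integrating once:
    z(θ) = a θ + b,
a helix on the cylinder (a straight line when the cylinder is unrolled). The constants a, b are determined by the endpoint conditions.
With endpoint conditions z(0) = -4 and z(2π/3) = 7: from z(0) = b we get b = -4, and a·2π/3 + -4 = 7 gives a = 33/(2π), so
    z(θ) = (33/(2π)) θ − 4.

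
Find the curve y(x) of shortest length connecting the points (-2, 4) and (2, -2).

Arc-length functional: J[y] = ∫ sqrt(1 + (y')^2) dx.
Lagrangian L = sqrt(1 + (y')^2) has no explicit y dependence, so ∂L/∂y = 0 and the Euler-Lagrange equation gives
    d/dx( y' / sqrt(1 + (y')^2) ) = 0  ⇒  y' / sqrt(1 + (y')^2) = const.
Hence y' is constant, so y(x) is affine.
Fitting the endpoints (-2, 4) and (2, -2):
    slope m = ((-2) − 4) / (2 − (-2)) = -3/2,
    intercept c = 4 − m·(-2) = 1.
Extremal: y(x) = (-3/2) x + 1.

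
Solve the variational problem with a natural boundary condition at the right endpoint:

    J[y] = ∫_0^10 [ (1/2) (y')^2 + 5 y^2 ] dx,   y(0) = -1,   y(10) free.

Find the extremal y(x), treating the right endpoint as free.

The Lagrangian L = (1/2) (y')^2 + 5 y^2 gives
    ∂L/∂y = 10 y,   ∂L/∂y' = y'.
Euler-Lagrange: y'' − 10 y = 0.
With k = sqrt(10), the general solution is
    y(x) = A cosh(sqrt(10) x) + B sinh(sqrt(10) x).
Fixed left endpoint y(0) = -1 ⇒ A = -1.
The right endpoint x = 10 is free, so the natural (transversality) condition is ∂L/∂y' |_{x=10} = 0, i.e. y'(10) = 0.
Compute y'(x) = A k sinh(k x) + B k cosh(k x), so
    y'(10) = A k sinh(k·10) + B k cosh(k·10) = 0
    ⇒ B = −A tanh(k·10) = tanh(sqrt(10)·10).
Therefore the extremal is
    y(x) = −cosh(sqrt(10) x) + tanh(sqrt(10)·10) sinh(sqrt(10) x).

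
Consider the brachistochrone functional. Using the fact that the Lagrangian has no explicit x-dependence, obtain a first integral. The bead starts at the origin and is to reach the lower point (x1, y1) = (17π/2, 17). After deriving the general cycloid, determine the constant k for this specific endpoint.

The Lagrangian L = sqrt((1 + y'^2) / y) has no explicit x dependence, so the Beltrami identity applies:
    L − y' ∂L/∂y' = C.
Compute ∂L/∂y' = y' / sqrt(y (1 + y'^2)).
Substitute:
    sqrt((1 + y'^2)/y) − y'·y' / sqrt(y (1 + y'^2))
    = (1 + y'^2) / sqrt(y (1 + y'^2)) − y'^2 / sqrt(y (1 + y'^2))
    = 1 / sqrt(y (1 + y'^2)) = C.
Squaring and rearranging gives the first integral
    y (1 + y'^2) = 1/C^2 =: k   (constant).
Solving this first-order ODE by the substitution
    y = (k/2)(1 − cos θ)
yields the cycloid parameterisation
    x(θ) = (k/2)(θ − sin θ),   y(θ) = (k/2)(1 − cos θ).
The constant k is fixed by the endpoint condition.
Now fit the given lower endpoint (x1, y1) = (17π/2, 17). At the bottom of the first arch (θ = π), the parametric equations give
    y(π) = (k/2)(1 − cos π) = k,
    x(π) = (k/2)(π − sin π) = kπ/2.
Matching y(π) = 17 gives k = 17, consistent with x(π) = 17π/2. Therefore the specific cycloid is
    x(θ) = (17/2)(θ − sin θ),   y(θ) = (17/2)(1 − cos θ).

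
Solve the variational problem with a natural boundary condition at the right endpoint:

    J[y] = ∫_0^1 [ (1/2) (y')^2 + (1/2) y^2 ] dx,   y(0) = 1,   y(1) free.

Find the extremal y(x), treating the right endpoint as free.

The Lagrangian L = (1/2) (y')^2 + (1/2) y^2 gives
    ∂L/∂y = 1 y,   ∂L/∂y' = y'.
Euler-Lagrange: y'' − y = 0.
With k = 1, the general solution is
    y(x) = A cosh(x) + B sinh(x).
Fixed left endpoint y(0) = 1 ⇒ A = 1.
The right endpoint x = 1 is free, so the natural (transversality) condition is ∂L/∂y' |_{x=1} = 0, i.e. y'(1) = 0.
Compute y'(x) = A k sinh(k x) + B k cosh(k x), so
    y'(1) = A k sinh(k·1) + B k cosh(k·1) = 0
    ⇒ B = −A tanh(k·1) = − tanh(1·1).
Therefore the extremal is
    y(x) = cosh(1 x) − tanh(1·1) sinh(1 x).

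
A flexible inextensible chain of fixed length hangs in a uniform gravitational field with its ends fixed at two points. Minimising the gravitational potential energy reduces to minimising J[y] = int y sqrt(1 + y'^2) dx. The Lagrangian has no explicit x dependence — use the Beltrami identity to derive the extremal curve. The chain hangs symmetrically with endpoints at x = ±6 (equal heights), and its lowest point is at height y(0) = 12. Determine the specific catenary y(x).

The Lagrangian L(y, y') = y sqrt(1 + y'^2) has no explicit x dependence, so the Beltrami identity applies:
    L − y' ∂L/∂y' = C.
Compute ∂L/∂y' = y · y' / sqrt(1 + y'^2). Then
    L − y' ∂L/∂y'
    = y sqrt(1 + y'^2) − y · y'^2 / sqrt(1 + y'^2)
    = y (1 + y'^2 − y'^2) / sqrt(1 + y'^2)
    = y / sqrt(1 + y'^2) = C.
Squaring gives y^2 = C^2 (1 + y'^2), i.e.
    y'^2 = y^2 / C^2 − 1.
Separating variables,
    dy / sqrt(y^2 − C^2) = dx / C,
and integrating gives arccosh(y / C) = (x − a)/C, so
    y(x) = C cosh((x − a)/C),
the catenary. The constants C and a are fixed by the two endpoint conditions (and, for the hanging-chain problem, the length constraint selects C).
Now fit the given data. The endpoints x = ±6 are symmetric at equal height, so the catenary is even about its minimum: a = 0 and y(x) = C cosh(x/C). The lowest point is y(0) = C cosh(0) = C, and we are told y(0) = 12, so C = 12. Therefore
    y(x) = 12 cosh(x/12),
and at the endpoints
    y(±6) = 12 cosh(6/12).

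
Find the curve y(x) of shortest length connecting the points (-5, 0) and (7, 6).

Arc-length functional: J[y] = ∫ sqrt(1 + (y')^2) dx.
Lagrangian L = sqrt(1 + (y')^2) has no explicit y dependence, so ∂L/∂y = 0 and the Euler-Lagrange equation gives
    d/dx( y' / sqrt(1 + (y')^2) ) = 0  ⇒  y' / sqrt(1 + (y')^2) = const.
Hence y' is constant, so y(x) is affine.
Fitting the endpoints (-5, 0) and (7, 6):
    slope m = (6 − 0) / (7 − (-5)) = 1/2,
    intercept c = 0 − m·(-5) = 5/2.
Extremal: y(x) = (1/2) x + 5/2.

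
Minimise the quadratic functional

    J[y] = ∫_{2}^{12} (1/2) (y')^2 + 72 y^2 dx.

The Lagrangian is L = (1/2) (y')^2 + 72 y^2.
Compute ∂L/∂y = 144y, ∂L/∂y' = y'.
The Euler-Lagrange equation d/dx(∂L/∂y') − ∂L/∂y = 0 reduces to
    y'' − 144 y = 0.
Its general solution is
    y(x) = A e^(12x) + B e^(−12x),
with A, B fixed by the endpoint conditions.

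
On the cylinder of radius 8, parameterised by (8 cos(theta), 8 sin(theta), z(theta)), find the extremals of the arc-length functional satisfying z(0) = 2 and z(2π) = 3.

Parameterise the cylinder of radius R = 8 as
    r(θ) = (8 cos θ, 8 sin θ, z(θ)).
The arc-length element is
    ds = sqrt(64 + (dz/dθ)^2) dθ,
so the Lagrangian is L = sqrt(64 + z'^2).
L depends on z' only, not on z or θ, so ∂L/∂z = 0 and
    ∂L/∂z' = z' / sqrt(64 + z'^2).
The Euler-Lagrange equation gives
    d/dθ( z' / sqrt(64 + z'^2) ) = 0,
so z' is constant. Integrating once:
    z(θ) = a θ + b,
a helix on the cylinder (a straight line when the cylinder is unrolled). The constants a, b are determined by the endpoint conditions.
With endpoint conditions z(0) = 2 and z(2π) = 3: from z(0) = b we get b = 2, and a·2π + 2 = 3 gives a = 1/(2π), so
    z(θ) = (1/(2π)) θ + 2.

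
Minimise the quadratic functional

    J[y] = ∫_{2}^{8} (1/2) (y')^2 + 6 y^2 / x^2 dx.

The Lagrangian is L = (1/2) (y')^2 + 6 y^2 / x^2.
Compute ∂L/∂y = 12y/x^2, ∂L/∂y' = y'.
The Euler-Lagrange equation d/dx(∂L/∂y') − ∂L/∂y = 0 reduces to
    y'' − 12/x^2 · y = 0  (x > 0).
Its general solution is
    y(x) = A x^4 + B x^(-3),
with A, B fixed by the endpoint conditions.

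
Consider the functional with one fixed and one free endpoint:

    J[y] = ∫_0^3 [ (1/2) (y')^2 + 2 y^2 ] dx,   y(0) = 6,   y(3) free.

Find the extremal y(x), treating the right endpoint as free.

The Lagrangian L = (1/2) (y')^2 + 2 y^2 gives
    ∂L/∂y = 4 y,   ∂L/∂y' = y'.
Euler-Lagrange: y'' − 4 y = 0.
With k = 2, the general solution is
    y(x) = A cosh(2 x) + B sinh(2 x).
Fixed left endpoint y(0) = 6 ⇒ A = 6.
The right endpoint x = 3 is free, so the natural (transversality) condition is ∂L/∂y' |_{x=3} = 0, i.e. y'(3) = 0.
Compute y'(x) = A k sinh(k x) + B k cosh(k x), so
    y'(3) = A k sinh(k·3) + B k cosh(k·3) = 0
    ⇒ B = −A tanh(k·3) = − 6 tanh(2·3).
Therefore the extremal is
    y(x) = 6 cosh(2 x) − 6 tanh(2·3) sinh(2 x).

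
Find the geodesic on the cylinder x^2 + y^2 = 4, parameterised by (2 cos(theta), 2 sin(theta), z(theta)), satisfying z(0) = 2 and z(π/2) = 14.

Parameterise the cylinder of radius R = 2 as
    r(θ) = (2 cos θ, 2 sin θ, z(θ)).
The arc-length element is
    ds = sqrt(4 + (dz/dθ)^2) dθ,
so the Lagrangian is L = sqrt(4 + z'^2).
L depends on z' only, not on z or θ, so ∂L/∂z = 0 and
    ∂L/∂z' = z' / sqrt(4 + z'^2).
The Euler-Lagrange equation gives
    d/dθ( z' / sqrt(4 + z'^2) ) = 0,
so z' is constant. Integrating once:
    z(θ) = a θ + b,
a helix on the cylinder (a straight line when the cylinder is unrolled). The constants a, b are determined by the endpoint conditions.
With endpoint conditions z(0) = 2 and z(π/2) = 14: from z(0) = b we get b = 2, and a·π/2 + 2 = 14 gives a = 24/π, so
    z(θ) = (24/π) θ + 2.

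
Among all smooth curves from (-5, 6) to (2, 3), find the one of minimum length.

Arc-length functional: J[y] = ∫ sqrt(1 + (y')^2) dx.
Lagrangian L = sqrt(1 + (y')^2) has no explicit y dependence, so ∂L/∂y = 0 and the Euler-Lagrange equation gives
    d/dx( y' / sqrt(1 + (y')^2) ) = 0  ⇒  y' / sqrt(1 + (y')^2) = const.
Hence y' is constant, so y(x) is affine.
Fitting the endpoints (-5, 6) and (2, 3):
    slope m = (3 − 6) / (2 − (-5)) = -3/7,
    intercept c = 6 − m·(-5) = 27/7.
Extremal: y(x) = (-3/7) x + 27/7.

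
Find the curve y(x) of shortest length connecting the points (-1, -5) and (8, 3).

Arc-length functional: J[y] = ∫ sqrt(1 + (y')^2) dx.
Lagrangian L = sqrt(1 + (y')^2) has no explicit y dependence, so ∂L/∂y = 0 and the Euler-Lagrange equation gives
    d/dx( y' / sqrt(1 + (y')^2) ) = 0  ⇒  y' / sqrt(1 + (y')^2) = const.
Hence y' is constant, so y(x) is affine.
Fitting the endpoints (-1, -5) and (8, 3):
    slope m = (3 − (-5)) / (8 − (-1)) = 8/9,
    intercept c = (-5) − m·(-1) = -37/9.
Extremal: y(x) = (8/9) x - 37/9.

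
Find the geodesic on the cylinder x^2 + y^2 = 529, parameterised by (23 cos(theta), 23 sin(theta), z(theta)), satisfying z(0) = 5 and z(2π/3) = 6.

Parameterise the cylinder of radius R = 23 as
    r(θ) = (23 cos θ, 23 sin θ, z(θ)).
The arc-length element is
    ds = sqrt(529 + (dz/dθ)^2) dθ,
so the Lagrangian is L = sqrt(529 + z'^2).
L depends on z' only, not on z or θ, so ∂L/∂z = 0 and
    ∂L/∂z' = z' / sqrt(529 + z'^2).
The Euler-Lagrange equation gives
    d/dθ( z' / sqrt(529 + z'^2) ) = 0,
so z' is constant. Integrating once:
    z(θ) = a θ + b,
a helix on the cylinder (a straight line when the cylinder is unrolled). The constants a, b are determined by the endpoint conditions.
With endpoint conditions z(0) = 5 and z(2π/3) = 6: from z(0) = b we get b = 5, and a·2π/3 + 5 = 6 gives a = 3/(2π), so
    z(θ) = (3/(2π)) θ + 5.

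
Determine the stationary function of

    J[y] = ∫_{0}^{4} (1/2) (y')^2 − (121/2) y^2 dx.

The Lagrangian is L = (1/2) (y')^2 − (121/2) y^2.
Compute ∂L/∂y = -121y, ∂L/∂y' = y'.
The Euler-Lagrange equation d/dx(∂L/∂y') − ∂L/∂y = 0 reduces to
    y'' + 121 y = 0.
Its general solution is
    y(x) = A sin(11x) + B cos(11x),
with A, B fixed by the endpoint conditions.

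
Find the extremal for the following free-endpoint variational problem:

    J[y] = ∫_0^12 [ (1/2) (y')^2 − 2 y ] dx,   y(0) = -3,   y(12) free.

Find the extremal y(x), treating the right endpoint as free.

The Lagrangian L = (1/2) (y')^2 − 2 y gives
    ∂L/∂y = −2,   ∂L/∂y' = y'.
Euler-Lagrange: d/dx(y') − (−2) = 0, i.e. y'' + 2 = 0, so
    y(x) = −(2/2) x^2 + C1 x + C2.
Fixed left endpoint y(0) = -3 ⇒ C2 = -3.
The right endpoint x = 12 is free, so the natural (transversality) condition is ∂L/∂y' |_{x=12} = 0, i.e. y'(12) = 0.
Compute y'(x) = −2 x + C1, so y'(12) = −24 + C1 = 0 ⇒ C1 = 24.
Therefore the extremal is
    y(x) = −x^2 + 24 x − 3.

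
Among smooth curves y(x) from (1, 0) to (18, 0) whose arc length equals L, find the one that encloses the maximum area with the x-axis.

Set up the augmented Lagrangian using a multiplier λ for the length constraint:
    F(y, y') = y − λ sqrt(1 + y'^2).
F has no explicit x dependence, so the Beltrami identity yields a first integral
    F − y' ∂F/∂y' = C.
Compute ∂F/∂y' = −λ y' / sqrt(1 + y'^2). Then
    y − λ sqrt(1 + y'^2) + λ y'^2 / sqrt(1 + y'^2) = C
    ⇒  y − λ / sqrt(1 + y'^2) = C.
Solving for y' and integrating gives
    (x − a)^2 + (y − b)^2 = λ^2,
a circular arc of radius λ. The constants a, b are determined by the endpoint conditions y(1) = y(18) = 0, and λ is fixed implicitly by the length constraint
    ∫_{1}^{18} sqrt(1 + y'^2) dx = L.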